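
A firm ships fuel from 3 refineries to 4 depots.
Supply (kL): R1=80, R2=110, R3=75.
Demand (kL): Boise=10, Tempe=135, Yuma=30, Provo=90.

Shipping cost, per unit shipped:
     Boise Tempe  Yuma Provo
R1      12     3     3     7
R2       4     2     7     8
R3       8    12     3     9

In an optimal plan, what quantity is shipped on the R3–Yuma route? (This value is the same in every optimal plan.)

30

Optimal shipments:
  R1–Tempe: 35 kL
  R1–Provo: 45 kL
  R2–Boise: 10 kL
  R2–Tempe: 100 kL
  R3–Yuma: 30 kL
  R3–Provo: 45 kL
Total cost = 1155.
So R3→Yuma carries 30 kL.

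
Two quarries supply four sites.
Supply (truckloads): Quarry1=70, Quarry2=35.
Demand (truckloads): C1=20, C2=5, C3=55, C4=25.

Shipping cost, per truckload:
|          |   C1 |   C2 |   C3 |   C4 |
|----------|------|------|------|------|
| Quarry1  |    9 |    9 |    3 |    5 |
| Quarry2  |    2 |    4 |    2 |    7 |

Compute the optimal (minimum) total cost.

340

A cheapest plan:
  Quarry1 to C3: 45 × 3 = 135
  Quarry1 to C4: 25 × 5 = 125
  Quarry2 to C1: 20 × 2 = 40
  Quarry2 to C2: 5 × 4 = 20
  Quarry2 to C3: 10 × 2 = 20
Total = 135 + 125 + 40 + 20 + 20 = 340.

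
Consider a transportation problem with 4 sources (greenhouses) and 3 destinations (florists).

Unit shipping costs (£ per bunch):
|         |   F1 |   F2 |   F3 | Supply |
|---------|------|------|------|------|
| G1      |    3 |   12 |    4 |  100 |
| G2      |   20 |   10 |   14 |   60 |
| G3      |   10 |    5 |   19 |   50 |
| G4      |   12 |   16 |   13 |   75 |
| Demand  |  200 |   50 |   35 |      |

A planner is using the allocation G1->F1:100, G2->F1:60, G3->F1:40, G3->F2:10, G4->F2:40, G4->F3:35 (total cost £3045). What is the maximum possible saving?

Current plan cost = 100·3 + 60·20 + 40·10 + 10·5 + 40·16 + 35·13 = £3045.
Optimal plan:
  G1->F1: 100 × £3 = £300
  G2->F2: 25 × £10 = £250
  G2->F3: 35 × £14 = £490
  G3->F1: 25 × £10 = £250
  G3->F2: 25 × £5 = £125
  G4->F1: 75 × £12 = £900
Optimal cost = £2315.
Saving = 3045 − 2315 = £730.

730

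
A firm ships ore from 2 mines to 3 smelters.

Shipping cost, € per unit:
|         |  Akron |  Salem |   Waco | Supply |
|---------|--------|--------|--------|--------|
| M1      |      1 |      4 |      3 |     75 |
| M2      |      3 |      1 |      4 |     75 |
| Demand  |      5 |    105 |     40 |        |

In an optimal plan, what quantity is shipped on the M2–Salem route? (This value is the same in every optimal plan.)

The minimum-cost plan:
  M1->Akron: 5 × €1 = €5
  M1->Salem: 30 × €4 = €120
  M1->Waco: 40 × €3 = €120
  M2->Salem: 75 × €1 = €75
Total cost = €320.
So M2→Salem carries 75 tons.

75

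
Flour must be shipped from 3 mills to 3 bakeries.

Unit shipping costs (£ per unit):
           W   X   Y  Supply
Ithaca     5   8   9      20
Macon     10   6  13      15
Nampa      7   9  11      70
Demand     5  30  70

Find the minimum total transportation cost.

An optimal shipping plan:
  Ithaca->Y: 20 × £9 = £180
  Macon->X: 15 × £6 = £90
  Nampa->W: 5 × £7 = £35
  Nampa->X: 15 × £9 = £135
  Nampa->Y: 50 × £11 = £550
Total = 180 + 90 + 35 + 135 + 550 = £990.

990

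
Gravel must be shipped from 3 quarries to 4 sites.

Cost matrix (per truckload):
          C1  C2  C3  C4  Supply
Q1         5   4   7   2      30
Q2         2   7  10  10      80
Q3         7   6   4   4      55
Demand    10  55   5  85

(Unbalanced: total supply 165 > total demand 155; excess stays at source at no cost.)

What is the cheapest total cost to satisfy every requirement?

One minimum-cost allocation:
  Q1->C4: 30 × 2 = 60
  Q2->C1: 10 × 2 = 20
  Q2->C2: 55 × 7 = 385
  Q2->C4: 5 × 10 = 50
  Q3->C3: 5 × 4 = 20
  Q3->C4: 50 × 4 = 200
Total = 60 + 20 + 385 + 50 + 20 + 200 = 735.

735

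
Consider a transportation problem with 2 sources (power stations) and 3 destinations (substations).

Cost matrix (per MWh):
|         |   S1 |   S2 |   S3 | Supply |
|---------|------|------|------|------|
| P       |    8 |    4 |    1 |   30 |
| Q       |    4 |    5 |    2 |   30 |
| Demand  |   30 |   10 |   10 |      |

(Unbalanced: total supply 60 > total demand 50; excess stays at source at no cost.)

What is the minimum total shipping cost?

An optimal shipping plan:
  P to S2: 10 × 4 = 40
  P to S3: 10 × 1 = 10
  Q to S1: 30 × 4 = 120
Total = 40 + 10 + 120 = 170.
(Supply check: P ships 20; Q ships 30.)

170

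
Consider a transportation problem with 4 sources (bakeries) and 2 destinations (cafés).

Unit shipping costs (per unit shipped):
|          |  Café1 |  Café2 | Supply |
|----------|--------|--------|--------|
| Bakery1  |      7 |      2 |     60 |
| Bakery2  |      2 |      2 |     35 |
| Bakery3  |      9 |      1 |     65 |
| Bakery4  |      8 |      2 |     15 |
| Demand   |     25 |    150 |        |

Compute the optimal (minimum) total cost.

Optimal allocation:
  Bakery1->Café2: 60 × 2 = 120
  Bakery2->Café1: 25 × 2 = 50
  Bakery2->Café2: 10 × 2 = 20
  Bakery3->Café2: 65 × 1 = 65
  Bakery4->Café2: 15 × 2 = 30
Total = 120 + 50 + 20 + 65 + 30 = 285.
(Supply check: Bakery1 ships 60; Bakery2 ships 35; Bakery3 ships 65; Bakery4 ships 15.)

285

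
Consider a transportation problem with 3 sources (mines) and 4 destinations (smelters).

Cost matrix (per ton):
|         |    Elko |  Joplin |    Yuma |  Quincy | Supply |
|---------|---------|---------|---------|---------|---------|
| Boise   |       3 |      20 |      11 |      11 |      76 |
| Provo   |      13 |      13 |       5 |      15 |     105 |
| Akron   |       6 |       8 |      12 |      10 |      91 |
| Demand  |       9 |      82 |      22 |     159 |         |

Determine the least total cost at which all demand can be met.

2865

An optimal shipping plan:
  Boise to Elko: 9 tons
  Boise to Quincy: 67 tons
  Provo to Joplin: 82 tons
  Provo to Yuma: 22 tons
  Provo to Quincy: 1 tons
  Akron to Quincy: 91 tons
Total cost = 2865.
(Supply check: Boise ships 76; Provo ships 105; Akron ships 91.)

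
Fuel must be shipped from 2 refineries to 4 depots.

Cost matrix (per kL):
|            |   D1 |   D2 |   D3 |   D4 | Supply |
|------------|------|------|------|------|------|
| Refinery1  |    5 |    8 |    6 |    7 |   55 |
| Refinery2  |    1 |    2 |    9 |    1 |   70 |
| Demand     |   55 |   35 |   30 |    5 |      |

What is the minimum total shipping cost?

410

An optimal shipping plan:
  Refinery1→D1: 25 × 5 = 125
  Refinery1→D3: 30 × 6 = 180
  Refinery2→D1: 30 × 1 = 30
  Refinery2→D2: 35 × 2 = 70
  Refinery2→D4: 5 × 1 = 5
Total = 125 + 180 + 30 + 70 + 5 = 410.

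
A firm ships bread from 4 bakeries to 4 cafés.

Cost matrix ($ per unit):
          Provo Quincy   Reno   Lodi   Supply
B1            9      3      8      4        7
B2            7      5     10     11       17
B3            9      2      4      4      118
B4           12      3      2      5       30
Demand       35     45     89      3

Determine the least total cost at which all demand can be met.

A cheapest plan:
  B1–Provo: 4 × $9 = $36
  B1–Lodi: 3 × $4 = $12
  B2–Provo: 17 × $7 = $119
  B3–Provo: 14 × $9 = $126
  B3–Quincy: 45 × $2 = $90
  B3–Reno: 59 × $4 = $236
  B4–Reno: 30 × $2 = $60
Total = 36 + 12 + 119 + 126 + 90 + 236 + 60 = $679.
(Supply check: B1 ships 7; B2 ships 17; B3 ships 118; B4 ships 30.)

679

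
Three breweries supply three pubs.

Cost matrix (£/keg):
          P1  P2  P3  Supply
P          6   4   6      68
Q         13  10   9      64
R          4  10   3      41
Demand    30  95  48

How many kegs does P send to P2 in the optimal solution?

68

Solving gives:
  P→P2: 68 × £4 = £272
  Q→P2: 27 × £10 = £270
  Q→P3: 37 × £9 = £333
  R→P1: 30 × £4 = £120
  R→P3: 11 × £3 = £33
Total cost = £1028.
So P→P2 carries 68 kegs.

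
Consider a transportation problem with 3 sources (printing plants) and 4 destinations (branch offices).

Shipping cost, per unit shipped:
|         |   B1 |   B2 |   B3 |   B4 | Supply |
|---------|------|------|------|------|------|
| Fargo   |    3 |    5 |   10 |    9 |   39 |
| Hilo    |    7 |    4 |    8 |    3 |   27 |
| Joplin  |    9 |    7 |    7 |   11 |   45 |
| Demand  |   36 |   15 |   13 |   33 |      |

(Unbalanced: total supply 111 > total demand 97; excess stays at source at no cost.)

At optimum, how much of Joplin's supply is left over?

14

An optimal plan:
  Fargo–B1: 36 × 3 = 108
  Fargo–B2: 3 × 5 = 15
  Hilo–B4: 27 × 3 = 81
  Joplin–B2: 12 × 7 = 84
  Joplin–B3: 13 × 7 = 91
  Joplin–B4: 6 × 11 = 66
Total cost = 445.
Joplin ships 31 of its 45, leaving 14.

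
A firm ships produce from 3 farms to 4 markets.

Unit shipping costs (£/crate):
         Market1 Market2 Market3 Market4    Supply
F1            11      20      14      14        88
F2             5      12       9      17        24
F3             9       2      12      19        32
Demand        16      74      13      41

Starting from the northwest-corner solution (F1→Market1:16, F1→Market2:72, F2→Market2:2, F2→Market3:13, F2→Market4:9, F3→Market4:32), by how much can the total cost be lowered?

874

Current plan cost = 16·11 + 72·20 + 2·12 + 13·9 + 9·17 + 32·19 = £2518.
Optimal plan:
  F1–Market1: 16 × £11 = £176
  F1–Market2: 18 × £20 = £360
  F1–Market3: 13 × £14 = £182
  F1–Market4: 41 × £14 = £574
  F2–Market2: 24 × £12 = £288
  F3–Market2: 32 × £2 = £64
Optimal cost = £1644.
Saving = 2518 − 1644 = £874.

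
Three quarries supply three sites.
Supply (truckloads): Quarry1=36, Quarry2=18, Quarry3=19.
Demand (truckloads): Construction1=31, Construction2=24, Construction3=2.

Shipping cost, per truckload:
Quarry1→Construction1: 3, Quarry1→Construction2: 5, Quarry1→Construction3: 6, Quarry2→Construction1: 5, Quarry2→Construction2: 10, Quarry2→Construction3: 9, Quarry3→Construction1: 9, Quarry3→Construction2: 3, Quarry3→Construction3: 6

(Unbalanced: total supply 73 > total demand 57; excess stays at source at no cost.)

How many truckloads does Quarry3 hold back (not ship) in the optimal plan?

Minimum-cost shipments:
  Quarry1–Construction1: 29 truckloads
  Quarry1–Construction2: 5 truckloads
  Quarry1–Construction3: 2 truckloads
  Quarry2–Construction1: 2 truckloads
  Quarry3–Construction2: 19 truckloads
Total cost = 191.
Quarry3 ships 19 of its 19, leaving 0.

0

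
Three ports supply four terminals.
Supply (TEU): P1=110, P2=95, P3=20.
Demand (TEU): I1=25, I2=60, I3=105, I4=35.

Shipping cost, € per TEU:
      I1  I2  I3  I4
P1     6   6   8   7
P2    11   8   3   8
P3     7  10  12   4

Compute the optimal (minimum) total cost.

An optimal shipping plan:
  P1–I1: 25 TEU
  P1–I2: 60 TEU
  P1–I3: 10 TEU
  P1–I4: 15 TEU
  P2–I3: 95 TEU
  P3–I4: 20 TEU
Total cost = €1060.

1060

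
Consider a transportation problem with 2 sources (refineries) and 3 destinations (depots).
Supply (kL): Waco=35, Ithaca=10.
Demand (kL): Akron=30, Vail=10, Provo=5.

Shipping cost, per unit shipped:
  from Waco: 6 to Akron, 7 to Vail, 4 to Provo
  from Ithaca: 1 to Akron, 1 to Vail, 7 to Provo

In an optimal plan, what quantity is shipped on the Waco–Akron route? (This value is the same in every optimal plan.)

Solving gives:
  Waco→Akron: 30 kL
  Waco→Provo: 5 kL
  Ithaca→Vail: 10 kL
Total cost = 210.
So Waco→Akron carries 30 kL.

30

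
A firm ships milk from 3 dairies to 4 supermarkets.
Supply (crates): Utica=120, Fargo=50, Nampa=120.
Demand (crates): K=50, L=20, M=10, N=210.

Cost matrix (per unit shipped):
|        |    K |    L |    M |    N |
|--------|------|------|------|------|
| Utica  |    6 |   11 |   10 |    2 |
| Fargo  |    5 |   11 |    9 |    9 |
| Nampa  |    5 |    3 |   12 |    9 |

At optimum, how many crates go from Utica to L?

The minimum-cost plan:
  Utica->N: 120 × 2 = 240
  Fargo->M: 10 × 9 = 90
  Fargo->N: 40 × 9 = 360
  Nampa->K: 50 × 5 = 250
  Nampa->L: 20 × 3 = 60
  Nampa->N: 50 × 9 = 450
Total cost = 1450.
The route Utica→L is not used.

0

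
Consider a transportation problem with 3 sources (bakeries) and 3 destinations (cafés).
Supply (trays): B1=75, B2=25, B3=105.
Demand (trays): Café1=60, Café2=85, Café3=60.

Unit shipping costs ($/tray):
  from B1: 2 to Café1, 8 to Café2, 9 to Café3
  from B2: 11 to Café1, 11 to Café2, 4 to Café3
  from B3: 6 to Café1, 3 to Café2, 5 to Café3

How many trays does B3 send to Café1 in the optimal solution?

0

The minimum-cost plan:
  B1→Café1: 60 × $2 = $120
  B1→Café3: 15 × $9 = $135
  B2→Café3: 25 × $4 = $100
  B3→Café2: 85 × $3 = $255
  B3→Café3: 20 × $5 = $100
Total cost = $710.
The route B3→Café1 is not used.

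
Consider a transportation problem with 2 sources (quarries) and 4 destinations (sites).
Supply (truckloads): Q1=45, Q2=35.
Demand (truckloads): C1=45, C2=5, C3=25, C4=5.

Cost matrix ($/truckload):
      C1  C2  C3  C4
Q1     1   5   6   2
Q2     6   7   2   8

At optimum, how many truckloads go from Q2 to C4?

Optimal shipments:
  Q1 to C1: 40 × $1 = $40
  Q1 to C4: 5 × $2 = $10
  Q2 to C1: 5 × $6 = $30
  Q2 to C2: 5 × $7 = $35
  Q2 to C3: 25 × $2 = $50
Total cost = $165.
The route Q2→C4 is not used.

0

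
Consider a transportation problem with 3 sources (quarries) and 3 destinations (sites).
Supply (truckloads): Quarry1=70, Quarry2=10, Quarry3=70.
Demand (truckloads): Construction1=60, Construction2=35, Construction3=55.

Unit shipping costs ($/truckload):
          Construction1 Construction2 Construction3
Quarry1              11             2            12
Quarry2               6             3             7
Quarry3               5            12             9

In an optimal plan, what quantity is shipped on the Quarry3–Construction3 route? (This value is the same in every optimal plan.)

10

Solving gives:
  Quarry1->Construction2: 35 × $2 = $70
  Quarry1->Construction3: 35 × $12 = $420
  Quarry2->Construction3: 10 × $7 = $70
  Quarry3->Construction1: 60 × $5 = $300
  Quarry3->Construction3: 10 × $9 = $90
Total cost = $950.
So Quarry3→Construction3 carries 10 truckloads.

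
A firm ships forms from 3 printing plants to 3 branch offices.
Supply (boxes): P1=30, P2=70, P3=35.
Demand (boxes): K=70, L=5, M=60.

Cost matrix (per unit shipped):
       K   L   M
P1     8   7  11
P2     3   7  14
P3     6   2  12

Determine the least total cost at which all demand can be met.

An optimal shipping plan:
  P1 to M: 30 × 11 = 330
  P2 to K: 70 × 3 = 210
  P3 to L: 5 × 2 = 10
  P3 to M: 30 × 12 = 360
Total = 330 + 210 + 10 + 360 = 910.

910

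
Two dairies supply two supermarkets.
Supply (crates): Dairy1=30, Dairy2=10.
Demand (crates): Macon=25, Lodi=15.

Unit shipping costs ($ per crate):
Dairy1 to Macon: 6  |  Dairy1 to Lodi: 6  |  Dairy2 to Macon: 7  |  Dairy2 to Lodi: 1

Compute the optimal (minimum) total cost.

190

One minimum-cost allocation:
  Dairy1->Macon: 25 × $6 = $150
  Dairy1->Lodi: 5 × $6 = $30
  Dairy2->Lodi: 10 × $1 = $10
Total = 150 + 30 + 10 = $190.
(Supply check: Dairy1 ships 30; Dairy2 ships 10.)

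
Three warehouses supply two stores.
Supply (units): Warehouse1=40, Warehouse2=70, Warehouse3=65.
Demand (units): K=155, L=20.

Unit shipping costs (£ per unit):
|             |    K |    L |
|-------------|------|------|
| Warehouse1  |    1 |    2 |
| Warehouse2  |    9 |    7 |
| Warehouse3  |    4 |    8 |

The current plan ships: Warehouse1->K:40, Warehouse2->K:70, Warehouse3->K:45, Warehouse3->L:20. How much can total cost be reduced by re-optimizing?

120

Current plan cost = 40·1 + 70·9 + 45·4 + 20·8 = £1010.
Optimal plan:
  Warehouse1→K: 40 × £1 = £40
  Warehouse2→K: 50 × £9 = £450
  Warehouse2→L: 20 × £7 = £140
  Warehouse3→K: 65 × £4 = £260
Optimal cost = £890.
Saving = 1010 − 890 = £120.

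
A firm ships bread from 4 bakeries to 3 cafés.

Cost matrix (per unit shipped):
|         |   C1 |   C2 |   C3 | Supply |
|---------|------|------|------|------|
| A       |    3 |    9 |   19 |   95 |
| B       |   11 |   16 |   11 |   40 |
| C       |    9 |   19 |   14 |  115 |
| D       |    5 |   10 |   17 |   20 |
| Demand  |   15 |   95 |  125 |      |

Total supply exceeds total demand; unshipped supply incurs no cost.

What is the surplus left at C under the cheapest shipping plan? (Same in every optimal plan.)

30

An optimal plan:
  A->C1: 15 trays
  A->C2: 80 trays
  B->C3: 40 trays
  C->C3: 85 trays
  D->C2: 15 trays
Total cost = 2545.
C ships 85 of its 115, leaving 30.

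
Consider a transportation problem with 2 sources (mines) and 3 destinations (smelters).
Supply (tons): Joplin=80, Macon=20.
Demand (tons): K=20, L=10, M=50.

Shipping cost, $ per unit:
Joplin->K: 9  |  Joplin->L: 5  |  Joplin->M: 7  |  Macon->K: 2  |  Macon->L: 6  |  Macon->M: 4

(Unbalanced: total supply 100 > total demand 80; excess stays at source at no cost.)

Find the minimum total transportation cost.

440

Optimal allocation:
  Joplin→L: 10 tons
  Joplin→M: 50 tons
  Macon→K: 20 tons
Total cost = $440.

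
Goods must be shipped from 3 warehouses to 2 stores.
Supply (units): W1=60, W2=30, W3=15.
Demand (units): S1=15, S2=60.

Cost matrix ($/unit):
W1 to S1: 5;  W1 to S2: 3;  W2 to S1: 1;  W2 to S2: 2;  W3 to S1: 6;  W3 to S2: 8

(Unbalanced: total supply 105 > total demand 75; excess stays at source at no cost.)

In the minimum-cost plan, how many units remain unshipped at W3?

Minimum-cost shipments:
  W1→S2: 45 × $3 = $135
  W2→S1: 15 × $1 = $15
  W2→S2: 15 × $2 = $30
Total cost = $180.
W3 ships 0 of its 15, leaving 15.

15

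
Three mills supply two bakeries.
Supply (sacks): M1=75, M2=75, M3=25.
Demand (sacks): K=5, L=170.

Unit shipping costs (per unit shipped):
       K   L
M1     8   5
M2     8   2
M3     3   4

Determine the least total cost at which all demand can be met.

A cheapest plan:
  M1→L: 75 sacks
  M2→L: 75 sacks
  M3→K: 5 sacks
  M3→L: 20 sacks
Total cost = 620.
(Supply check: M1 ships 75; M2 ships 75; M3 ships 25.)

620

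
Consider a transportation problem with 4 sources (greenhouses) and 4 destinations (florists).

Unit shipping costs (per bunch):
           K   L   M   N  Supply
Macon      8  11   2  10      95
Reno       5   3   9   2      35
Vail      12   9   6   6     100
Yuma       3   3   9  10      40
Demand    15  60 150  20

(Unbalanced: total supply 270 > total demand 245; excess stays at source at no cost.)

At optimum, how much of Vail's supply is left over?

25

Minimum-cost shipments:
  Macon→M: 95 bunches
  Reno→L: 35 bunches
  Vail→M: 55 bunches
  Vail→N: 20 bunches
  Yuma→K: 15 bunches
  Yuma→L: 25 bunches
Total cost = 865.
Vail ships 75 of its 100, leaving 25.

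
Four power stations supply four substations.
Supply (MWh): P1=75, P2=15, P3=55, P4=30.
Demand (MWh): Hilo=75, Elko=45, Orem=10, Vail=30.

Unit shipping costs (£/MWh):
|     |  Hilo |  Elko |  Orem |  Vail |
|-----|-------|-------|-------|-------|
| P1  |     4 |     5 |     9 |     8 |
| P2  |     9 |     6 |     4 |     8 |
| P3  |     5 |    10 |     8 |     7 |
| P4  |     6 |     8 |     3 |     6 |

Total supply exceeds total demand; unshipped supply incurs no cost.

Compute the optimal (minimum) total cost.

An optimal shipping plan:
  P1–Hilo: 45 × £4 = £180
  P1–Elko: 30 × £5 = £150
  P2–Elko: 15 × £6 = £90
  P3–Hilo: 30 × £5 = £150
  P3–Vail: 10 × £7 = £70
  P4–Orem: 10 × £3 = £30
  P4–Vail: 20 × £6 = £120
Total = 180 + 150 + 90 + 150 + 70 + 30 + 120 = £790.
(Supply check: P1 ships 75; P2 ships 15; P3 ships 40; P4 ships 30.)

790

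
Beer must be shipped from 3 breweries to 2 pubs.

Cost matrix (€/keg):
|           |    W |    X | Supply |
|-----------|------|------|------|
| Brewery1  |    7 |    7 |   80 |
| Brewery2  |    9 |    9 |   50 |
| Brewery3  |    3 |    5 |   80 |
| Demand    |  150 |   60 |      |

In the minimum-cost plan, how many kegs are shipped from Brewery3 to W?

Solving gives:
  Brewery1->W: 20 kegs
  Brewery1->X: 60 kegs
  Brewery2->W: 50 kegs
  Brewery3->W: 80 kegs
Total cost = €1250.
So Brewery3→W carries 80 kegs.

80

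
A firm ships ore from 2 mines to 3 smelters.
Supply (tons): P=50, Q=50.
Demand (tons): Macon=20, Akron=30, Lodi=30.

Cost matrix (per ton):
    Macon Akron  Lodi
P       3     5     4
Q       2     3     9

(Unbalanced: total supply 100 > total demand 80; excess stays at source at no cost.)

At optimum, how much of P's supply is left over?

An optimal plan:
  P to Lodi: 30 × 4 = 120
  Q to Macon: 20 × 2 = 40
  Q to Akron: 30 × 3 = 90
Total cost = 250.
P ships 30 of its 50, leaving 20.

20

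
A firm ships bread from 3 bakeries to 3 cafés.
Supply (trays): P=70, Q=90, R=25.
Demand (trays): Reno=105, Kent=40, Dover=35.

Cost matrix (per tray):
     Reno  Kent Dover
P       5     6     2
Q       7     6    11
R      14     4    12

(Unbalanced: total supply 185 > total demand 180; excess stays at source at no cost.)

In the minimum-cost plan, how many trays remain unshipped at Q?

5

An optimal plan:
  P to Reno: 35 × 5 = 175
  P to Dover: 35 × 2 = 70
  Q to Reno: 70 × 7 = 490
  Q to Kent: 15 × 6 = 90
  R to Kent: 25 × 4 = 100
Total cost = 925.
Q ships 85 of its 90, leaving 5.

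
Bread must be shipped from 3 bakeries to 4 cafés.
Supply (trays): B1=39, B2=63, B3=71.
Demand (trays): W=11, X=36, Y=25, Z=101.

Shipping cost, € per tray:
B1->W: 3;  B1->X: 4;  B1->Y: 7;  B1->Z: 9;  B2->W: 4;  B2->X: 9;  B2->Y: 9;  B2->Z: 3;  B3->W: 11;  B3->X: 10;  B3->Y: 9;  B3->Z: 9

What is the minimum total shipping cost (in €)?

981

One minimum-cost allocation:
  B1->W: 11 trays
  B1->X: 28 trays
  B2->Z: 63 trays
  B3->X: 8 trays
  B3->Y: 25 trays
  B3->Z: 38 trays
Total cost = €981.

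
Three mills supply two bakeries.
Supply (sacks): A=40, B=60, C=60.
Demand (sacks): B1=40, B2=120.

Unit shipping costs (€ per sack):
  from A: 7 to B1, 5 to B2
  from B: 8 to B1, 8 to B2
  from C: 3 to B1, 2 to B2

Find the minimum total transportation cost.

An optimal shipping plan:
  A→B2: 40 × €5 = €200
  B→B1: 40 × €8 = €320
  B→B2: 20 × €8 = €160
  C→B2: 60 × €2 = €120
Total = 200 + 320 + 160 + 120 = €800.

800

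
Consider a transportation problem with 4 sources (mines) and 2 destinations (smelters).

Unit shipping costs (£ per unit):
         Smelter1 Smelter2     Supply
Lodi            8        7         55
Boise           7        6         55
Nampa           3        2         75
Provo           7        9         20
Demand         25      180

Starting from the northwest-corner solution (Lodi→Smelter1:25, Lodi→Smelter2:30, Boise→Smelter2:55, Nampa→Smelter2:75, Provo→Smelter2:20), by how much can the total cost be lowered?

60

Current plan cost = 25·8 + 30·7 + 55·6 + 75·2 + 20·9 = £1070.
Optimal plan:
  Lodi->Smelter1: 5 tons
  Lodi->Smelter2: 50 tons
  Boise->Smelter2: 55 tons
  Nampa->Smelter2: 75 tons
  Provo->Smelter1: 20 tons
Optimal cost = £1010.
Saving = 1070 − 1010 = £60.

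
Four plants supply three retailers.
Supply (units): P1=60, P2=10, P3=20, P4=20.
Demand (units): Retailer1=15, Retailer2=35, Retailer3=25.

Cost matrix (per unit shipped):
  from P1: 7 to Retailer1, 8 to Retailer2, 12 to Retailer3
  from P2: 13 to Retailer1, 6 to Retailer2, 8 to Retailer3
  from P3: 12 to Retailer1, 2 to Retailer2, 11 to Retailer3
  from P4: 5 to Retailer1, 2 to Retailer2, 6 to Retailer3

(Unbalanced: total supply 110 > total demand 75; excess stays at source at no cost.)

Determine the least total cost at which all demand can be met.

405

An optimal shipping plan:
  P1→Retailer1: 15 × 7 = 105
  P1→Retailer2: 10 × 8 = 80
  P2→Retailer3: 10 × 8 = 80
  P3→Retailer2: 20 × 2 = 40
  P4→Retailer2: 5 × 2 = 10
  P4→Retailer3: 15 × 6 = 90
Total = 105 + 80 + 80 + 40 + 10 + 90 = 405.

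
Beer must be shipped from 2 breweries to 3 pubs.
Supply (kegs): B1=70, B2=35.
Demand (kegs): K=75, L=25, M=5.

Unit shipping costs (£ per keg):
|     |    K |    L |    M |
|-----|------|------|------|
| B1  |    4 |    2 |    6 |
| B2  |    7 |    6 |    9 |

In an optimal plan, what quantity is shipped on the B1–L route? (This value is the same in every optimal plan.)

25

Solving gives:
  B1 to K: 40 × £4 = £160
  B1 to L: 25 × £2 = £50
  B1 to M: 5 × £6 = £30
  B2 to K: 35 × £7 = £245
Total cost = £485.
So B1→L carries 25 kegs.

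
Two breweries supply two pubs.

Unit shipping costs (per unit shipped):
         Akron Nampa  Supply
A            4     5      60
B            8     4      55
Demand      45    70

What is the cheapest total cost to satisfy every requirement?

An optimal shipping plan:
  A→Akron: 45 × 4 = 180
  A→Nampa: 15 × 5 = 75
  B→Nampa: 55 × 4 = 220
Total = 180 + 75 + 220 = 475.

475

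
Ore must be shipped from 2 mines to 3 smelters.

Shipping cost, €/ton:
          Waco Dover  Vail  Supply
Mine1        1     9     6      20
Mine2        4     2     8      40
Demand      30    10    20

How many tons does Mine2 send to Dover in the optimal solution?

The minimum-cost plan:
  Mine1–Waco: 20 tons
  Mine2–Waco: 10 tons
  Mine2–Dover: 10 tons
  Mine2–Vail: 20 tons
Total cost = €240.
So Mine2→Dover carries 10 tons.

10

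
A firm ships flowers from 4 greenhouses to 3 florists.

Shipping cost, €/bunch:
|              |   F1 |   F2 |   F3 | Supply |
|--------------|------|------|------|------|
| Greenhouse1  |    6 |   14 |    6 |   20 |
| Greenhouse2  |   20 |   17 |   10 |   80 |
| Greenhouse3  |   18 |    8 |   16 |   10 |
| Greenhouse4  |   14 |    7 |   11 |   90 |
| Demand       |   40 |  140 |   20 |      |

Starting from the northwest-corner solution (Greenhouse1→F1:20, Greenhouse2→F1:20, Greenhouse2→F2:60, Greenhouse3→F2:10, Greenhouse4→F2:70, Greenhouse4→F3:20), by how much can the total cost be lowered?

220

Current plan cost = 20·6 + 20·20 + 60·17 + 10·8 + 70·7 + 20·11 = €2330.
Optimal plan:
  Greenhouse1–F1: 20 × €6 = €120
  Greenhouse2–F1: 20 × €20 = €400
  Greenhouse2–F2: 40 × €17 = €680
  Greenhouse2–F3: 20 × €10 = €200
  Greenhouse3–F2: 10 × €8 = €80
  Greenhouse4–F2: 90 × €7 = €630
Optimal cost = €2110.
Saving = 2330 − 2110 = €220.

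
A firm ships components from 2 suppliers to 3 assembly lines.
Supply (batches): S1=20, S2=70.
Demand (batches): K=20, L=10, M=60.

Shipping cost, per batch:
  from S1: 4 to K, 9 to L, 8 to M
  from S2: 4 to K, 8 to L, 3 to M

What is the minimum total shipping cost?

An optimal shipping plan:
  S1→K: 20 × 4 = 80
  S2→L: 10 × 8 = 80
  S2→M: 60 × 3 = 180
Total = 80 + 80 + 180 = 340.
(Supply check: S1 ships 20; S2 ships 70.)

340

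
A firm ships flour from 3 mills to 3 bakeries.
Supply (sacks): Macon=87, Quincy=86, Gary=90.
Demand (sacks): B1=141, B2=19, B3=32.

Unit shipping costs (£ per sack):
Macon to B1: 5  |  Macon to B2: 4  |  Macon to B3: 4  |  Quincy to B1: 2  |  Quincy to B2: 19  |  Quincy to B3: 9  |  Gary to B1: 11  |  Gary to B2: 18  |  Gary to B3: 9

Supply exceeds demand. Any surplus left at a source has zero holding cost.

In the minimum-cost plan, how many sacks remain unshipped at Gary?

71

An optimal plan:
  Macon→B1: 55 sacks
  Macon→B2: 19 sacks
  Macon→B3: 13 sacks
  Quincy→B1: 86 sacks
  Gary→B3: 19 sacks
Total cost = £746.
Gary ships 19 of its 90, leaving 71.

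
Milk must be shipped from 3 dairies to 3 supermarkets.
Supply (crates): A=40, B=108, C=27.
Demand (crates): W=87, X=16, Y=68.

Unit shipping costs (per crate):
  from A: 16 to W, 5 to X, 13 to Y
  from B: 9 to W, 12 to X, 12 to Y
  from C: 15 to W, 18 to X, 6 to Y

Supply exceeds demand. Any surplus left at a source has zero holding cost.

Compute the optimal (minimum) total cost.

An optimal shipping plan:
  A to X: 16 × 5 = 80
  A to Y: 20 × 13 = 260
  B to W: 87 × 9 = 783
  B to Y: 21 × 12 = 252
  C to Y: 27 × 6 = 162
Total = 80 + 260 + 783 + 252 + 162 = 1537.
(Supply check: A ships 36; B ships 108; C ships 27.)

1537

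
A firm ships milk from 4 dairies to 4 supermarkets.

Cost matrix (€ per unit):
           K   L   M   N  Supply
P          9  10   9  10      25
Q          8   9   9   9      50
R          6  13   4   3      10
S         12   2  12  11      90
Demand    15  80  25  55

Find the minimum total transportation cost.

960

Optimal allocation:
  P->M: 25 × €9 = €225
  Q->K: 15 × €8 = €120
  Q->N: 35 × €9 = €315
  R->N: 10 × €3 = €30
  S->L: 80 × €2 = €160
  S->N: 10 × €11 = €110
Total = 225 + 120 + 315 + 30 + 160 + 110 = €960.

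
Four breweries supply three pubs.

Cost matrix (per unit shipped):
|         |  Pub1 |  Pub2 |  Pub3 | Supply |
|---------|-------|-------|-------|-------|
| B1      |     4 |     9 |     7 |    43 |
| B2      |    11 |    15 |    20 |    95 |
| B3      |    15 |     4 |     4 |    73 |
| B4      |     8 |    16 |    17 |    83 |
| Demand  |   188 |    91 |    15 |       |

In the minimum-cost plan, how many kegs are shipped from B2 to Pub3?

0

Solving gives:
  B1→Pub1: 28 × 4 = 112
  B1→Pub3: 15 × 7 = 105
  B2→Pub1: 77 × 11 = 847
  B2→Pub2: 18 × 15 = 270
  B3→Pub2: 73 × 4 = 292
  B4→Pub1: 83 × 8 = 664
Total cost = 2290.
The route B2→Pub3 is not used.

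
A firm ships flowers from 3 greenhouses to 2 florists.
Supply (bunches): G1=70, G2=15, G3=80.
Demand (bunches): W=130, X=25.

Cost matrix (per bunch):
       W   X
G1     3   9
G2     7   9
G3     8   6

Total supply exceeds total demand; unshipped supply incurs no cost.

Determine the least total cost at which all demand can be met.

A cheapest plan:
  G1->W: 70 × 3 = 210
  G2->W: 15 × 7 = 105
  G3->W: 45 × 8 = 360
  G3->X: 25 × 6 = 150
Total = 210 + 105 + 360 + 150 = 825.

825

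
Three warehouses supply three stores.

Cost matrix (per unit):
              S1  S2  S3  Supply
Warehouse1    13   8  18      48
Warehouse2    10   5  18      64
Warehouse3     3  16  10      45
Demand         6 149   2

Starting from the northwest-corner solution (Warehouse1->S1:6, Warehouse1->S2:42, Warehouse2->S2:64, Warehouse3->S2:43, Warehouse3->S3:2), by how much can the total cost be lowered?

108

Current plan cost = 6·13 + 42·8 + 64·5 + 43·16 + 2·10 = 1442.
Optimal plan:
  Warehouse1→S2: 48 × 8 = 384
  Warehouse2→S2: 64 × 5 = 320
  Warehouse3→S1: 6 × 3 = 18
  Warehouse3→S2: 37 × 16 = 592
  Warehouse3→S3: 2 × 10 = 20
Optimal cost = 1334.
Saving = 1442 − 1334 = 108.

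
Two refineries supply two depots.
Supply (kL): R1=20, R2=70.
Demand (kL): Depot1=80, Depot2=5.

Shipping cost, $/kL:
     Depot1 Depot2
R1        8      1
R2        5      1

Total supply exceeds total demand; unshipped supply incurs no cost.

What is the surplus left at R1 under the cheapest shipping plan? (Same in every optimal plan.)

Minimum-cost shipments:
  R1->Depot1: 10 × $8 = $80
  R1->Depot2: 5 × $1 = $5
  R2->Depot1: 70 × $5 = $350
Total cost = $435.
R1 ships 15 of its 20, leaving 5.

5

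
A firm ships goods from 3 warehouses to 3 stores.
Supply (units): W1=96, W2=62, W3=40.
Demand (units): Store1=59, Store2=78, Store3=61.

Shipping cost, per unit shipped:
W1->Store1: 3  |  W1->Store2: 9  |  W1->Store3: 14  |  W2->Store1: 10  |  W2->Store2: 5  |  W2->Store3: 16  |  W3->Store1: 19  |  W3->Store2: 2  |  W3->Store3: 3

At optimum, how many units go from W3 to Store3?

40

Optimal shipments:
  W1–Store1: 59 × 3 = 177
  W1–Store2: 16 × 9 = 144
  W1–Store3: 21 × 14 = 294
  W2–Store2: 62 × 5 = 310
  W3–Store3: 40 × 3 = 120
Total cost = 1045.
So W3→Store3 carries 40 units.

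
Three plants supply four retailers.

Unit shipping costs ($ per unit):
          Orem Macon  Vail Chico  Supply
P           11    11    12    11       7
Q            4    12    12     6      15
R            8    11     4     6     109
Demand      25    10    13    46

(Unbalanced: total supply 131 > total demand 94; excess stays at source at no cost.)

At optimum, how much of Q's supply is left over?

Minimum-cost shipments:
  P–Macon: 7 × $11 = $77
  Q–Orem: 15 × $4 = $60
  R–Orem: 10 × $8 = $80
  R–Macon: 3 × $11 = $33
  R–Vail: 13 × $4 = $52
  R–Chico: 46 × $6 = $276
Total cost = $578.
Q ships 15 of its 15, leaving 0.

0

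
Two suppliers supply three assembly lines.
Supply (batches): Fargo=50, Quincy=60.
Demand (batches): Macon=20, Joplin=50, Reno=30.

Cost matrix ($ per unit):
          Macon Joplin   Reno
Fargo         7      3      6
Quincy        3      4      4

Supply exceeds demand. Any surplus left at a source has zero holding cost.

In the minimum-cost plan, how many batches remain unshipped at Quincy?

10

Minimum-cost shipments:
  Fargo->Joplin: 50 batches
  Quincy->Macon: 20 batches
  Quincy->Reno: 30 batches
Total cost = $330.
Quincy ships 50 of its 60, leaving 10.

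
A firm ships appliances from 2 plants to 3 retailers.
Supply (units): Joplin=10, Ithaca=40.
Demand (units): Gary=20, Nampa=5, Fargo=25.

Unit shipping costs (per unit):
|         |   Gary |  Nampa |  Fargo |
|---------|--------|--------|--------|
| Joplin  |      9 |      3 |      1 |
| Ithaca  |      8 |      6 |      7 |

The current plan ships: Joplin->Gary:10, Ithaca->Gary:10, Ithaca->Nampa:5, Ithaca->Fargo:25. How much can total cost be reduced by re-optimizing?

70

Current plan cost = 10·9 + 10·8 + 5·6 + 25·7 = 375.
Optimal plan:
  Joplin→Fargo: 10 units
  Ithaca→Gary: 20 units
  Ithaca→Nampa: 5 units
  Ithaca→Fargo: 15 units
Optimal cost = 305.
Saving = 375 − 305 = 70.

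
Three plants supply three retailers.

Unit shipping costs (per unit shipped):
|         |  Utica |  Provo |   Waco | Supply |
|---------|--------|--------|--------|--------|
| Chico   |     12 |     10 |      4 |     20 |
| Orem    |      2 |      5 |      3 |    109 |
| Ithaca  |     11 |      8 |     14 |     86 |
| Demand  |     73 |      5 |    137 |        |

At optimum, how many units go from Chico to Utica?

Solving gives:
  Chico→Waco: 20 × 4 = 80
  Orem→Waco: 109 × 3 = 327
  Ithaca→Utica: 73 × 11 = 803
  Ithaca→Provo: 5 × 8 = 40
  Ithaca→Waco: 8 × 14 = 112
Total cost = 1362.
The route Chico→Utica is not used.

0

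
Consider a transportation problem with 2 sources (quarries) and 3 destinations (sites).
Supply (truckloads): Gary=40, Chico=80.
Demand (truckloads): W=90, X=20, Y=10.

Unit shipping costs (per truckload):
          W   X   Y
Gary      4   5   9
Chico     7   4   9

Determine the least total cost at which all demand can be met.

680

A cheapest plan:
  Gary–W: 40 × 4 = 160
  Chico–W: 50 × 7 = 350
  Chico–X: 20 × 4 = 80
  Chico–Y: 10 × 9 = 90
Total = 160 + 350 + 80 + 90 = 680.
(Supply check: Gary ships 40; Chico ships 80.)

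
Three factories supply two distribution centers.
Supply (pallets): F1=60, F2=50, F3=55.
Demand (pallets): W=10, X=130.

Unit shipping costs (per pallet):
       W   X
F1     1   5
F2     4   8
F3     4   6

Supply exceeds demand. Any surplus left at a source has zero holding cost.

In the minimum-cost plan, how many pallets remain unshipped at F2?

Minimum-cost shipments:
  F1->X: 60 pallets
  F2->W: 10 pallets
  F2->X: 15 pallets
  F3->X: 55 pallets
Total cost = 790.
F2 ships 25 of its 50, leaving 25.

25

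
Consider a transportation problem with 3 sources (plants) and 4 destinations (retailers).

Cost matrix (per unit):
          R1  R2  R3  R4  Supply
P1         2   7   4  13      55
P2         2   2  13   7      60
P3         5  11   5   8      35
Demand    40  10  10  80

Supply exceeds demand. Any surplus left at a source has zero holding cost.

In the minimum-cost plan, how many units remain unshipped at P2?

0

An optimal plan:
  P1 to R1: 40 units
  P1 to R3: 10 units
  P2 to R2: 10 units
  P2 to R4: 50 units
  P3 to R4: 30 units
Total cost = 730.
P2 ships 60 of its 60, leaving 0.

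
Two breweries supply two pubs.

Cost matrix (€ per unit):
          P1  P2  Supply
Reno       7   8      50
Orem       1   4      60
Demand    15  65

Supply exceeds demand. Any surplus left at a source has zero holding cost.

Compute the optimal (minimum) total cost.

355

A cheapest plan:
  Reno->P2: 20 × €8 = €160
  Orem->P1: 15 × €1 = €15
  Orem->P2: 45 × €4 = €180
Total = 160 + 15 + 180 = €355.
(Supply check: Reno ships 20; Orem ships 60.)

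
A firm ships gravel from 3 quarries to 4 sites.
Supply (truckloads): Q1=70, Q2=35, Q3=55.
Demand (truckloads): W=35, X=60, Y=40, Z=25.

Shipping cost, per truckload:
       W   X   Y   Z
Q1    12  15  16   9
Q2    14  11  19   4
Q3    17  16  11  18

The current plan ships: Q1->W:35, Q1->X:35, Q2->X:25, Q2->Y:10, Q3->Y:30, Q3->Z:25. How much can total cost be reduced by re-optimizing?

Current plan cost = 35·12 + 35·15 + 25·11 + 10·19 + 30·11 + 25·18 = 2190.
Optimal plan:
  Q1->W: 35 × 12 = 420
  Q1->X: 35 × 15 = 525
  Q2->X: 10 × 11 = 110
  Q2->Z: 25 × 4 = 100
  Q3->X: 15 × 16 = 240
  Q3->Y: 40 × 11 = 440
Optimal cost = 1835.
Saving = 2190 − 1835 = 355.

355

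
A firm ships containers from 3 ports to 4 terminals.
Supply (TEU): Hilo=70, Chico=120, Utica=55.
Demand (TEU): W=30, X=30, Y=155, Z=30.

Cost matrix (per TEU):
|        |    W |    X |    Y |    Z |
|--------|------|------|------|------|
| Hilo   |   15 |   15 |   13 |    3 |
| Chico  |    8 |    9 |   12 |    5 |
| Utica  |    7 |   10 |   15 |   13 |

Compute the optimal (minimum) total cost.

2495

An optimal shipping plan:
  Hilo to Y: 40 × 13 = 520
  Hilo to Z: 30 × 3 = 90
  Chico to X: 5 × 9 = 45
  Chico to Y: 115 × 12 = 1380
  Utica to W: 30 × 7 = 210
  Utica to X: 25 × 10 = 250
Total = 520 + 90 + 45 + 1380 + 210 + 250 = 2495.
(Supply check: Hilo ships 70; Chico ships 120; Utica ships 55.)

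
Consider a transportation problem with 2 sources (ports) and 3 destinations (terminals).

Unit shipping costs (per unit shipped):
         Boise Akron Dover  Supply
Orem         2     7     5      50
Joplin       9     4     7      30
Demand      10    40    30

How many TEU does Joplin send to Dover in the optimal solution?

0

Optimal shipments:
  Orem→Boise: 10 TEU
  Orem→Akron: 10 TEU
  Orem→Dover: 30 TEU
  Joplin→Akron: 30 TEU
Total cost = 360.
The route Joplin→Dover is not used.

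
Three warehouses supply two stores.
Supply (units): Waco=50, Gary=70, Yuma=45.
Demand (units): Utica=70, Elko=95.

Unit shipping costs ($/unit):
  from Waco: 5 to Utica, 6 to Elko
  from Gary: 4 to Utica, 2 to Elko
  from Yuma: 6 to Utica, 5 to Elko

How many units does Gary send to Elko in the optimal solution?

The minimum-cost plan:
  Waco–Utica: 50 × $5 = $250
  Gary–Elko: 70 × $2 = $140
  Yuma–Utica: 20 × $6 = $120
  Yuma–Elko: 25 × $5 = $125
Total cost = $635.
So Gary→Elko carries 70 units.

70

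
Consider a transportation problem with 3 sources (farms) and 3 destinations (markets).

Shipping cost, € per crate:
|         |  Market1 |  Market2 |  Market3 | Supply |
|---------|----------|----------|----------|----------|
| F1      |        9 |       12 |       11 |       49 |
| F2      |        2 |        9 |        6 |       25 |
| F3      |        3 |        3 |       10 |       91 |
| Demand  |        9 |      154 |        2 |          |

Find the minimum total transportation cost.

1017

A cheapest plan:
  F1–Market2: 49 crates
  F2–Market1: 9 crates
  F2–Market2: 14 crates
  F2–Market3: 2 crates
  F3–Market2: 91 crates
Total cost = €1017.
(Supply check: F1 ships 49; F2 ships 25; F3 ships 91.)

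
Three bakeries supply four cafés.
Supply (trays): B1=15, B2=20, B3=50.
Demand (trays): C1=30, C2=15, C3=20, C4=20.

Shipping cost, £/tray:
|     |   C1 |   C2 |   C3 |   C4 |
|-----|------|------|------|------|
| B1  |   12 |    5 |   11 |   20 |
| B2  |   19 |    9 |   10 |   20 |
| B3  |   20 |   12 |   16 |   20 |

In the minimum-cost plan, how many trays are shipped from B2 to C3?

Solving gives:
  B1 to C1: 15 × £12 = £180
  B2 to C3: 20 × £10 = £200
  B3 to C1: 15 × £20 = £300
  B3 to C2: 15 × £12 = £180
  B3 to C4: 20 × £20 = £400
Total cost = £1260.
So B2→C3 carries 20 trays.

20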